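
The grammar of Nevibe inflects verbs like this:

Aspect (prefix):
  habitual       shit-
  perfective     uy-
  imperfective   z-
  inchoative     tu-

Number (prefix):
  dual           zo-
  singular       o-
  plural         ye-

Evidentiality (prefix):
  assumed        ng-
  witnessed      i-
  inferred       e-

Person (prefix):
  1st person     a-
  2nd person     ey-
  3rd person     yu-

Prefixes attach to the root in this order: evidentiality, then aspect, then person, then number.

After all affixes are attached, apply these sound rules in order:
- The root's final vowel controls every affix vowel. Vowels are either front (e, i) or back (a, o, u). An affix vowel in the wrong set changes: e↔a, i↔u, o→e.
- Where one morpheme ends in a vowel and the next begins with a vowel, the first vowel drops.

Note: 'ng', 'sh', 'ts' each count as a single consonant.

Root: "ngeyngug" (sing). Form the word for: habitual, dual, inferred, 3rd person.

Attach evidentiality inferred e- → engeyngug.
Attach aspect habitual shit- → shitengeyngug.
Attach person 3rd person yu- → yushitengeyngug.
Attach number dual zo- → zoyushitengeyngug.
Apply vowel harmony: zoyushitengeyngug → zoyushutangeyngug.
Vowel deletion: no change.

zoyushutangeyngug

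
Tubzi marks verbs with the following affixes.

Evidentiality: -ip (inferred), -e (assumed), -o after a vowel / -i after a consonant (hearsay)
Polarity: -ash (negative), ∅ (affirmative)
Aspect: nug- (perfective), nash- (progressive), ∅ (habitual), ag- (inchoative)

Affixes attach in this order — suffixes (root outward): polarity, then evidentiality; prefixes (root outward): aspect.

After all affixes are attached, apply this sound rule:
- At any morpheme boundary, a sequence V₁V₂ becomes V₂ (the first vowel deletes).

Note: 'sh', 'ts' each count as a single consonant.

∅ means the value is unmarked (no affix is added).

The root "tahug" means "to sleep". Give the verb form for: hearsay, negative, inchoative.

Attach polarity negative -ash → tahugash.
Attach evidentiality hearsay -i (after consonant 'sh') → tahugashi.
Attach aspect inchoative ag- → agtahugashi.
Vowel deletion: no change.

agtahugashi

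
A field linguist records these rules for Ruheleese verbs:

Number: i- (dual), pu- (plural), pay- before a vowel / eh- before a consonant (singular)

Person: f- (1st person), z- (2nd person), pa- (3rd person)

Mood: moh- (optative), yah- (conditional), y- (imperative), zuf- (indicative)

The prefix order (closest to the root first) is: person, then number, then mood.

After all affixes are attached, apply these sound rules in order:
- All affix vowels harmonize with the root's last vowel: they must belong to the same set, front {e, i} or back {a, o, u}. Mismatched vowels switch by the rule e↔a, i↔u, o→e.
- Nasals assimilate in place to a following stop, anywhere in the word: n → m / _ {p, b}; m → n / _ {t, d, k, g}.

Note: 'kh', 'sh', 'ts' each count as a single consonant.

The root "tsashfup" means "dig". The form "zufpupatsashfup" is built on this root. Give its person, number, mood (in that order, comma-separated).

Segment: zuf-pu-pa-tsashfup.
person: pa- → 3rd person.
number: pu- → plural.
mood: zuf- → indicative.

3rd person, plural, indicative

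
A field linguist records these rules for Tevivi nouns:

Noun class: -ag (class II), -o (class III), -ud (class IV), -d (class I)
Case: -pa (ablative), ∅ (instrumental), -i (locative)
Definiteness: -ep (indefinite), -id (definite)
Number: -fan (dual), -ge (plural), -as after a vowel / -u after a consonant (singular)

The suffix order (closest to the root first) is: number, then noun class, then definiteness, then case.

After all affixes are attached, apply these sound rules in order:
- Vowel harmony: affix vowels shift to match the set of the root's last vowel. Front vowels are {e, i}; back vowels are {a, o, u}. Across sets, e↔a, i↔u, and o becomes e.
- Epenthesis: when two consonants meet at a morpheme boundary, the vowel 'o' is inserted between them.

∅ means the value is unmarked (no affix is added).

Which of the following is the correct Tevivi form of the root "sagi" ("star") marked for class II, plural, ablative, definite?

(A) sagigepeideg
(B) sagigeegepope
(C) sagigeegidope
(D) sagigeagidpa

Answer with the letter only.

Attach number plural -ge → sagige.
Attach noun class class II -ag → sagigeag.
Attach definiteness definite -id → sagigeagid.
Attach case ablative -pa → sagigeagidpa.
Apply vowel harmony: sagigeagidpa → sagigeegidpe.
Apply epenthesis: sagigeegidpe → sagigeegidope.
So the correct form is sagigeegidope, option (C).
(D) sagigeagidpa is wrong: it fails to apply the sound rule(s).
(B) sagigeegepope is wrong: it uses indefinite instead of definite for definiteness.
(A) sagigepeideg is wrong: it has the affixes in the wrong order.

C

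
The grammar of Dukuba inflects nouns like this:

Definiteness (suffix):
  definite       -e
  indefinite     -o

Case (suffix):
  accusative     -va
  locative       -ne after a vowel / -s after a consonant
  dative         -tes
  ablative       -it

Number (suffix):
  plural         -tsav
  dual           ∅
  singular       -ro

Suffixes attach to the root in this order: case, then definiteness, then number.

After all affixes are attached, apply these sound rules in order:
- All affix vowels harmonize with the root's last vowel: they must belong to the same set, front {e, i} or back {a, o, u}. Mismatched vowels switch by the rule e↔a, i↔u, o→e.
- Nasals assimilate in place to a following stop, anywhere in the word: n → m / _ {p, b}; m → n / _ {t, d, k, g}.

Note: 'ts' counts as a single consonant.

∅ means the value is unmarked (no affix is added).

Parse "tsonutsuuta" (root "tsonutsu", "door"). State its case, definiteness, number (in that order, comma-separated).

Segment: tsonutsu-it-e.
case: -it → ablative.
definiteness: -e → definite.
number: ∅ → dual.

ablative, definite, dual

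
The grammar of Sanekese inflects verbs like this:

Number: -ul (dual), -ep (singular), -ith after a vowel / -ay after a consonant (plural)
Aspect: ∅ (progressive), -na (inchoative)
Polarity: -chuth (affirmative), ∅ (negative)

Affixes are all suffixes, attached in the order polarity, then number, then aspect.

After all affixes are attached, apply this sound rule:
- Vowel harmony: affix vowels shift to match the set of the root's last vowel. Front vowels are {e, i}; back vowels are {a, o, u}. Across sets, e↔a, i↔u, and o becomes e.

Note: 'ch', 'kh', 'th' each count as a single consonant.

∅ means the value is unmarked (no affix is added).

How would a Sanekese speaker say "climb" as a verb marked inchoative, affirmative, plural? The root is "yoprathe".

Attach polarity affirmative -chuth → yoprathechuth.
Attach number plural -ay (after consonant 'th') → yoprathechuthay.
Attach aspect inchoative -na → yoprathechuthayna.
Apply vowel harmony: yoprathechuthayna → yoprathechitheyne.

yoprathechitheyne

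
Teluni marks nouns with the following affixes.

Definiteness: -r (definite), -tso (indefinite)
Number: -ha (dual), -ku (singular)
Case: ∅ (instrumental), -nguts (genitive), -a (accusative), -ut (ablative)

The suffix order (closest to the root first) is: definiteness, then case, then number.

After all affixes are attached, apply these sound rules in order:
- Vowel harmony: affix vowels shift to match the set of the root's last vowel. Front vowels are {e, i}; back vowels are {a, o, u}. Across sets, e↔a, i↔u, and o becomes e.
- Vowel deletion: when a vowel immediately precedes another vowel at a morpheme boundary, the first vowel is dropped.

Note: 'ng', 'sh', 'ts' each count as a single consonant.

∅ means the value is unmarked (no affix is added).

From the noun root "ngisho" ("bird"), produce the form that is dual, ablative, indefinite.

Attach definiteness indefinite -tso → ngishotso.
Attach case ablative -ut → ngishotsout.
Attach number dual -ha → ngishotsoutha.
Vowel harmony: no change.
Apply vowel deletion: ngishotsoutha → ngishotsutha.

ngishotsutha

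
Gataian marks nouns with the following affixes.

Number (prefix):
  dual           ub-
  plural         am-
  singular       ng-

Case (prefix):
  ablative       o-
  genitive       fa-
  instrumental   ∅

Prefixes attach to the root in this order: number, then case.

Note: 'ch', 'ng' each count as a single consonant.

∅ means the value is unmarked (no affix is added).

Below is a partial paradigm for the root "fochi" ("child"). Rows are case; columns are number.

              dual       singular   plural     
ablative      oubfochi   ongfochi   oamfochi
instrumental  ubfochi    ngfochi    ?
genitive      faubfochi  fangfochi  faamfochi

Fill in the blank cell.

Attach number plural am- → amfochi.
case = instrumental: zero marking, form stays amfochi.

amfochi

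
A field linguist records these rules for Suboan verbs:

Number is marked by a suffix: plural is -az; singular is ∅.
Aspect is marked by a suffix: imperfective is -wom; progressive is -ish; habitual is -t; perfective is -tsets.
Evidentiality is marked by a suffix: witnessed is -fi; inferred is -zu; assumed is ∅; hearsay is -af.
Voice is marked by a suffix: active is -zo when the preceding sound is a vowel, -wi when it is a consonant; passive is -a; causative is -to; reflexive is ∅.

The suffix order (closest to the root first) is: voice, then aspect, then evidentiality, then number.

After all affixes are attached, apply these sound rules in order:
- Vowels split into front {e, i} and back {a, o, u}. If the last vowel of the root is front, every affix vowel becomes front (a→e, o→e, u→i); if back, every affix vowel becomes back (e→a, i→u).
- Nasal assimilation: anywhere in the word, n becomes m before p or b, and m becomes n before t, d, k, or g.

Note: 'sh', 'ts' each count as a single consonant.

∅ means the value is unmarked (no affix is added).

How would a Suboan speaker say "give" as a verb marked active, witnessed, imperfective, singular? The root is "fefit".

Attach voice active -wi (after consonant 't') → fefitwi.
Attach aspect imperfective -wom → fefitwiwom.
Attach evidentiality witnessed -fi → fefitwiwomfi.
number = singular: zero marking, form stays fefitwiwomfi.
Apply vowel harmony: fefitwiwomfi → fefitwiwemfi.
Nasal assimilation: no change.

fefitwiwemfi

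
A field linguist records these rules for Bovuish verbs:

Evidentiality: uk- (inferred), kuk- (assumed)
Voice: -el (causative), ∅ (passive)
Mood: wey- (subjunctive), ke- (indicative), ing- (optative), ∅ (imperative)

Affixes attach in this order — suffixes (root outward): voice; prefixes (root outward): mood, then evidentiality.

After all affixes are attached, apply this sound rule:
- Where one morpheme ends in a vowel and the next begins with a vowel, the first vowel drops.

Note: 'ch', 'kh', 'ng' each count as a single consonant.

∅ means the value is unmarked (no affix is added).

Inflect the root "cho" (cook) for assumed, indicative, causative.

kukkechel

Attach voice causative -el → choel.
Attach mood indicative ke- → kechoel.
Attach evidentiality assumed kuk- → kukkechoel.
Apply vowel deletion: kukkechoel → kukkechel.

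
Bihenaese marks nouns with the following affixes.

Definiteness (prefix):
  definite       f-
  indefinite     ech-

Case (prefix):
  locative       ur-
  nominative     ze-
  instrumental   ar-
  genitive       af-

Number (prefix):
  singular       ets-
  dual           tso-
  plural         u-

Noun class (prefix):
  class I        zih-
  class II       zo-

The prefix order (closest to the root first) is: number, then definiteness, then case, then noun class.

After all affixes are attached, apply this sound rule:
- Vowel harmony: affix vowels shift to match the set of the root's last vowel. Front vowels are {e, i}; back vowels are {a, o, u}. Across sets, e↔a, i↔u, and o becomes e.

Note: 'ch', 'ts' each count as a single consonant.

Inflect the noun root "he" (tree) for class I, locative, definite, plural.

zihirfihe

Attach number plural u- → uhe.
Attach definiteness definite f- → fuhe.
Attach case locative ur- → urfuhe.
Attach noun class class I zih- → zihurfuhe.
Apply vowel harmony: zihurfuhe → zihirfihe.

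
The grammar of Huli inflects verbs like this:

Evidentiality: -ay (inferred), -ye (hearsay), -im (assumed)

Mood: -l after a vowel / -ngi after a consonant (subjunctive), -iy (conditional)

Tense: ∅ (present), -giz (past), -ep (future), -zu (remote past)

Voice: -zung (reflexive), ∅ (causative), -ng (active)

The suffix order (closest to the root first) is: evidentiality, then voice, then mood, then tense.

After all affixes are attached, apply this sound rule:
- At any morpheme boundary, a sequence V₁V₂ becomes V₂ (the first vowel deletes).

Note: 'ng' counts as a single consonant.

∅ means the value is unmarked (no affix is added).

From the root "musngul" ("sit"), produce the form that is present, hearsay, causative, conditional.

Attach evidentiality hearsay -ye → musngulye.
voice = causative: zero marking, form stays musngulye.
Attach mood conditional -iy → musngulyeiy.
tense = present: zero marking, form stays musngulyeiy.
Apply vowel deletion: musngulyeiy → musngulyiy.

musngulyiy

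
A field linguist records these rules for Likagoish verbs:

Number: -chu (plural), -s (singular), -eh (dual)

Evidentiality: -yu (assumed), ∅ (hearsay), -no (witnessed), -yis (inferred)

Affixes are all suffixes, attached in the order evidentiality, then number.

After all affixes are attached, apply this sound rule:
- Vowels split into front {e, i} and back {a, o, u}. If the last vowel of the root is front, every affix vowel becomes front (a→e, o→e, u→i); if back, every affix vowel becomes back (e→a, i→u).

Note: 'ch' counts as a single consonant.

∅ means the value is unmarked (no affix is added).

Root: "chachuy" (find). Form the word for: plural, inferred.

chachuyyuschu

Attach evidentiality inferred -yis → chachuyyis.
Attach number plural -chu → chachuyyischu.
Apply vowel harmony: chachuyyischu → chachuyyuschu.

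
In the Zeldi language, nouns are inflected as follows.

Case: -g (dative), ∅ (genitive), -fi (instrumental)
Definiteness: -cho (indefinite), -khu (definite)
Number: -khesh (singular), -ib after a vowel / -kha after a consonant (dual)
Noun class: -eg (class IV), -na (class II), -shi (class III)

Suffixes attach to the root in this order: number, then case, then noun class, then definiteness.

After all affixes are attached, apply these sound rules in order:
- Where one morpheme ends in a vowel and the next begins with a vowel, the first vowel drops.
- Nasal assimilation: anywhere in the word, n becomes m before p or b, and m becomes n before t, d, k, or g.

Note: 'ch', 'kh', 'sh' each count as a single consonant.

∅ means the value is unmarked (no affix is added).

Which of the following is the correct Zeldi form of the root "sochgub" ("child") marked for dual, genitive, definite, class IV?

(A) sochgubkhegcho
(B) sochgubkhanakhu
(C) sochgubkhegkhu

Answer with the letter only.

Attach number dual -kha (after consonant 'b') → sochgubkha.
case = genitive: zero marking, form stays sochgubkha.
Attach noun class class IV -eg → sochgubkhaeg.
Attach definiteness definite -khu → sochgubkhaegkhu.
Apply vowel deletion: sochgubkhaegkhu → sochgubkhegkhu.
Nasal assimilation: no change.
So the correct form is sochgubkhegkhu, option (C).
(B) sochgubkhanakhu is wrong: it uses class II instead of class IV for noun class.
(A) sochgubkhegcho is wrong: it uses indefinite instead of definite for definiteness.

C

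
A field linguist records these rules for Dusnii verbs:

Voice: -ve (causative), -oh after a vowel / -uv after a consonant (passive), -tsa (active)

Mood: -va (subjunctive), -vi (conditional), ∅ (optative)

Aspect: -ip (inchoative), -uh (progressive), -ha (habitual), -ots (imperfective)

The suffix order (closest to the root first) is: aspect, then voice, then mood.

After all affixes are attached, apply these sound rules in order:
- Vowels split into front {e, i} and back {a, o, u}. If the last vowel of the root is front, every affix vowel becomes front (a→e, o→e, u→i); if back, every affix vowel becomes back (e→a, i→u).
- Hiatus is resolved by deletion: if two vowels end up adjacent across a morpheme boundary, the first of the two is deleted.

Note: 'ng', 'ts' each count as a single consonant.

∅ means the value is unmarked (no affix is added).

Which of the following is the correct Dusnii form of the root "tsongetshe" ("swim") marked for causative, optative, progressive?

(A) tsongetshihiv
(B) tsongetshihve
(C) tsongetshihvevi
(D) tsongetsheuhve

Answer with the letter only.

Attach aspect progressive -uh → tsongetsheuh.
Attach voice causative -ve → tsongetsheuhve.
mood = optative: zero marking, form stays tsongetsheuhve.
Apply vowel harmony: tsongetsheuhve → tsongetsheihve.
Apply vowel deletion: tsongetsheihve → tsongetshihve.
So the correct form is tsongetshihve, option (B).
(D) tsongetsheuhve is wrong: it fails to apply the sound rule(s).
(C) tsongetshihvevi is wrong: it uses conditional instead of optative for mood.
(A) tsongetshihiv is wrong: it uses passive instead of causative for voice.

B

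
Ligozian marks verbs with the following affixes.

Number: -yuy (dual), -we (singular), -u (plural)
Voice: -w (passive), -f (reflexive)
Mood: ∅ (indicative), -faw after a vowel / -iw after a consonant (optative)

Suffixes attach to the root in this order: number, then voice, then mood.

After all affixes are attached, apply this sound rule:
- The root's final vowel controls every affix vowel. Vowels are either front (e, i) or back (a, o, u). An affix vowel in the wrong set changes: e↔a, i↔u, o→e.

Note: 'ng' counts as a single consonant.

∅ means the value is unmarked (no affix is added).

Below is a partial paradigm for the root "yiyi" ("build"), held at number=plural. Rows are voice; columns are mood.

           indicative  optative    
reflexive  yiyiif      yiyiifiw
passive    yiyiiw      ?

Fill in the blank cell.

Attach number plural -u → yiyiu.
Attach voice passive -w → yiyiuw.
Attach mood optative -iw (after consonant 'w') → yiyiuwiw.
Apply vowel harmony: yiyiuwiw → yiyiiwiw.

yiyiiwiw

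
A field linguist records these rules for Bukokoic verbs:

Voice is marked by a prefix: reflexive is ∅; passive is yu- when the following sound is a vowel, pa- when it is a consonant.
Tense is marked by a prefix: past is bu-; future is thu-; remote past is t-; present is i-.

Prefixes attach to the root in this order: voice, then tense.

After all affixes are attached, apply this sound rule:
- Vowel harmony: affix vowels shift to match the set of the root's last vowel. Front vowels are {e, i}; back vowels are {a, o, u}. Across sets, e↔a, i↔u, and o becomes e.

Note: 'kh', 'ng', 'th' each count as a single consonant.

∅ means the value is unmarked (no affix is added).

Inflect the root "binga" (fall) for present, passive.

Attach voice passive pa- (before consonant 'b') → pabinga.
Attach tense present i- → ipabinga.
Apply vowel harmony: ipabinga → upabinga.

upabinga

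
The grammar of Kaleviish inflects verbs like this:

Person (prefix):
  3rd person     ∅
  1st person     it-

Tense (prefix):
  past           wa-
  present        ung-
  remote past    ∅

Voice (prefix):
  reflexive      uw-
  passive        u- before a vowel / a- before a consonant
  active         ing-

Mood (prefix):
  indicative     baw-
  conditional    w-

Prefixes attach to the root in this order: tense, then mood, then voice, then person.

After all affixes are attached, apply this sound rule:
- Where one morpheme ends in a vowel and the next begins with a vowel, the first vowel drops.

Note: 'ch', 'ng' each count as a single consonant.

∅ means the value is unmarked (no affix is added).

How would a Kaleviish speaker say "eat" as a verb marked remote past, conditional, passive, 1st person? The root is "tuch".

tense = remote past: zero marking, form stays tuch.
Attach mood conditional w- → wtuch.
Attach voice passive a- (before consonant 'w') → awtuch.
Attach person 1st person it- → itawtuch.
Vowel deletion: no change.

itawtuch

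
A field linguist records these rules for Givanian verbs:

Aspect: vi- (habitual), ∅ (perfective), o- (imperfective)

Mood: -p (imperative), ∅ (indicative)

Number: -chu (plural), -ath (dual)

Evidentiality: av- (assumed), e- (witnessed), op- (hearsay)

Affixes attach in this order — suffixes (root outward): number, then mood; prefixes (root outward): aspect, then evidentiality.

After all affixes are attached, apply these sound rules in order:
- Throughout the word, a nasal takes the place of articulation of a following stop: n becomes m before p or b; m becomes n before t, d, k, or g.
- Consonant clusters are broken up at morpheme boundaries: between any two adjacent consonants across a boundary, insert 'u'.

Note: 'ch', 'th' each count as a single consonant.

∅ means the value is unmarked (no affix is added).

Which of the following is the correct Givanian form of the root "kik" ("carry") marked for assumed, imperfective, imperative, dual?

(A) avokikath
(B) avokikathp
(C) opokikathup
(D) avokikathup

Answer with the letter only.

Attach aspect imperfective o- → okik.
Attach number dual -ath → okikath.
Attach evidentiality assumed av- → avokikath.
Attach mood imperative -p → avokikathp.
Nasal assimilation: no change.
Apply epenthesis: avokikathp → avokikathup.
So the correct form is avokikathup, option (D).
(A) avokikath is wrong: it uses indicative instead of imperative for mood.
(B) avokikathp is wrong: it fails to apply the sound rule(s).
(C) opokikathup is wrong: it uses hearsay instead of assumed for evidentiality.

D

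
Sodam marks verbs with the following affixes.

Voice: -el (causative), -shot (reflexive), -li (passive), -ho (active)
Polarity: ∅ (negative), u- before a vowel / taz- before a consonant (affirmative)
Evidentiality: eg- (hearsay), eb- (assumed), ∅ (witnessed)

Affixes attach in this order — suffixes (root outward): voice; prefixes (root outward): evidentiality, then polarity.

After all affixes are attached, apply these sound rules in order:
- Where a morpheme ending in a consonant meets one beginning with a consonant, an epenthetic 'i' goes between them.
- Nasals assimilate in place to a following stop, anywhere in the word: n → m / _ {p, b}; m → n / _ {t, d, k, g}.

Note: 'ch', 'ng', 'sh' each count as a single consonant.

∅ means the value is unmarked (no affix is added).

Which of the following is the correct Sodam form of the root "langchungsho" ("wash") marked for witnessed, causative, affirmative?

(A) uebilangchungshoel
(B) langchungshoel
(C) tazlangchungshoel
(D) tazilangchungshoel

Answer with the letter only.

evidentiality = witnessed: zero marking, form stays langchungsho.
Attach polarity affirmative taz- (before consonant 'l') → tazlangchungsho.
Attach voice causative -el → tazlangchungshoel.
Apply epenthesis: tazlangchungshoel → tazilangchungshoel.
Nasal assimilation: no change.
So the correct form is tazilangchungshoel, option (D).
(B) langchungshoel is wrong: it uses negative instead of affirmative for polarity.
(A) uebilangchungshoel is wrong: it uses assumed instead of witnessed for evidentiality.
(C) tazlangchungshoel is wrong: it fails to apply the sound rule(s).

D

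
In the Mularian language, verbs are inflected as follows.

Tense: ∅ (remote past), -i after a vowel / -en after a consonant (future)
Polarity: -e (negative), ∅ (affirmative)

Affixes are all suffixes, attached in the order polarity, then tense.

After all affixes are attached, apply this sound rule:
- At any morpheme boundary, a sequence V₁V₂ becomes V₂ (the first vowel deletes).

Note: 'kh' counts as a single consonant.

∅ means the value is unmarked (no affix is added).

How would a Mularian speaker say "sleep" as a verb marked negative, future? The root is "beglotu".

Attach polarity negative -e → beglotue.
Attach tense future -i (after vowel 'e') → beglotuei.
Apply vowel deletion: beglotuei → begloti.

begloti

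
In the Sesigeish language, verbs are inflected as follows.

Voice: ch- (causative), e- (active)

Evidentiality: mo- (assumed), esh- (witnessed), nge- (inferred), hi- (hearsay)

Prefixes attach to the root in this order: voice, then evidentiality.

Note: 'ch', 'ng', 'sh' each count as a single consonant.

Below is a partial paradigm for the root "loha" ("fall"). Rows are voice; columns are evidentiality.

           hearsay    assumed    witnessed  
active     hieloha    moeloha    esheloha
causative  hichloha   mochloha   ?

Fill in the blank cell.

eshchloha

Attach voice causative ch- → chloha.
Attach evidentiality witnessed esh- → eshchloha.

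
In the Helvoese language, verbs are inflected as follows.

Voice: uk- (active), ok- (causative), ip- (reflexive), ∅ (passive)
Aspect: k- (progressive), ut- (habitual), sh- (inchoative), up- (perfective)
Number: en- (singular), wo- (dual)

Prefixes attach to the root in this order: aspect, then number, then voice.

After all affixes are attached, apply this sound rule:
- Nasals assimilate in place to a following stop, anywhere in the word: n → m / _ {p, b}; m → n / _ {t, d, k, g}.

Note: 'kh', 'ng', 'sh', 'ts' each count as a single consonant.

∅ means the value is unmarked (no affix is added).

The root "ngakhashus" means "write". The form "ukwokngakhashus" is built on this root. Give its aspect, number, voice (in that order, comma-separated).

progressive, dual, active

Segment: uk-wo-k-ngakhashus.
aspect: k- → progressive.
number: wo- → dual.
voice: uk- → active.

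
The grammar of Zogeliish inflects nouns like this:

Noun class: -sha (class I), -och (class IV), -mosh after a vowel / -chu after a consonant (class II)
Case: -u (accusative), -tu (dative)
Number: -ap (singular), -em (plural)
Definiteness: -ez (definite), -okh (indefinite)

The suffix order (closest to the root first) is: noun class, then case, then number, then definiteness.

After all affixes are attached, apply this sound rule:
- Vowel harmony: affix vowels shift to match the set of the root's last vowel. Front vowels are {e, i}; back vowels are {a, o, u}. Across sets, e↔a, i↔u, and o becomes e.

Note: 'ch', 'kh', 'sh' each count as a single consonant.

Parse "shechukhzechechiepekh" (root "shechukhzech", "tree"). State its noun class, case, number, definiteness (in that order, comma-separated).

class IV, accusative, singular, indefinite

Segment: shechukhzech-och-u-ap-okh.
noun class: -och → class IV.
case: -u → accusative.
number: -ap → singular.
definiteness: -okh → indefinite.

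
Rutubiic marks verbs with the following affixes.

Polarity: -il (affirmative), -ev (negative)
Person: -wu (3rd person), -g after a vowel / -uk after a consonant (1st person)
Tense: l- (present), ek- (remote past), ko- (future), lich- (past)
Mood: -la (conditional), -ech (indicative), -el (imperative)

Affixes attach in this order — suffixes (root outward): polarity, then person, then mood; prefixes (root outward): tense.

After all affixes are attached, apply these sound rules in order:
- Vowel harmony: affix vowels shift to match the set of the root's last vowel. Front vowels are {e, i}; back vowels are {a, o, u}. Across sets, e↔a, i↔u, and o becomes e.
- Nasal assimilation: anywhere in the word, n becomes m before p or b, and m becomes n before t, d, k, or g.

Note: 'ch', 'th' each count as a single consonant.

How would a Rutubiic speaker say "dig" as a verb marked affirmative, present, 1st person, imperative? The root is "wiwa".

lwiwaulukal

Attach polarity affirmative -il → wiwail.
Attach person 1st person -uk (after consonant 'l') → wiwailuk.
Attach mood imperative -el → wiwailukel.
Attach tense present l- → lwiwailukel.
Apply vowel harmony: lwiwailukel → lwiwaulukal.
Nasal assimilation: no change.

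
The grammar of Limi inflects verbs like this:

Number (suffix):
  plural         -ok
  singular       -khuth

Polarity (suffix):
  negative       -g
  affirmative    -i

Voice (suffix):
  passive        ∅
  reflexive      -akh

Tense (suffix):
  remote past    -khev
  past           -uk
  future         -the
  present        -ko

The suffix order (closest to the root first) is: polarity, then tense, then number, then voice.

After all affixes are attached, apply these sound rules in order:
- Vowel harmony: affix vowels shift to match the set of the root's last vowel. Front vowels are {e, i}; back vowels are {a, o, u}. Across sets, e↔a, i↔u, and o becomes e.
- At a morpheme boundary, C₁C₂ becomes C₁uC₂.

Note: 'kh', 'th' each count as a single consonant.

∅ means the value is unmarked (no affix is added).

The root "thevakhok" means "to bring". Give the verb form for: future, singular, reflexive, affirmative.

Attach polarity affirmative -i → thevakhoki.
Attach tense future -the → thevakhokithe.
Attach number singular -khuth → thevakhokithekhuth.
Attach voice reflexive -akh → thevakhokithekhuthakh.
Apply vowel harmony: thevakhokithekhuthakh → thevakhokuthakhuthakh.
Epenthesis: no change.

thevakhokuthakhuthakh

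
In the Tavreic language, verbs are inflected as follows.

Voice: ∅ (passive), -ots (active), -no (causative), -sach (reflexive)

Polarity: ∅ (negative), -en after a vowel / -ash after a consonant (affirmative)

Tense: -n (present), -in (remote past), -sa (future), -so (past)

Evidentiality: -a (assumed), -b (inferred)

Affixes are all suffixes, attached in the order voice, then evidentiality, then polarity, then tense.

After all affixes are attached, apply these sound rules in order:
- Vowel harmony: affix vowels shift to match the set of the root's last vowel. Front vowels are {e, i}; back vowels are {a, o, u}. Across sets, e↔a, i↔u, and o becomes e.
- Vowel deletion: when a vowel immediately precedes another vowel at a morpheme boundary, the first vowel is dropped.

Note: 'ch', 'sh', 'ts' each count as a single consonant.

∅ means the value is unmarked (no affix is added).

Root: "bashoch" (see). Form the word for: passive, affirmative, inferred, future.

voice = passive: zero marking, form stays bashoch.
Attach evidentiality inferred -b → bashochb.
Attach polarity affirmative -ash (after consonant 'b') → bashochbash.
Attach tense future -sa → bashochbashsa.
Vowel harmony: no change.
Vowel deletion: no change.

bashochbashsa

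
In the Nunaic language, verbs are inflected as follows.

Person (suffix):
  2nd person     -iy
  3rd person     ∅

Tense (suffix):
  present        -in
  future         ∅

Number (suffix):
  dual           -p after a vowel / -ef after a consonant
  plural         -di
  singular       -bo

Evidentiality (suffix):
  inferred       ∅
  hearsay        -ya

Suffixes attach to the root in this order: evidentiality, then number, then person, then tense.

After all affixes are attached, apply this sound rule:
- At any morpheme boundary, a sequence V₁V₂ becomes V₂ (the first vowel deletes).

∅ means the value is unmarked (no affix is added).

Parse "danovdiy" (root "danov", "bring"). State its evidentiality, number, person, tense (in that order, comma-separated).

Segment: danov-di-iy.
evidentiality: ∅ → inferred.
number: -di → plural.
person: -iy → 2nd person.
tense: ∅ → future.

inferred, plural, 2nd person, future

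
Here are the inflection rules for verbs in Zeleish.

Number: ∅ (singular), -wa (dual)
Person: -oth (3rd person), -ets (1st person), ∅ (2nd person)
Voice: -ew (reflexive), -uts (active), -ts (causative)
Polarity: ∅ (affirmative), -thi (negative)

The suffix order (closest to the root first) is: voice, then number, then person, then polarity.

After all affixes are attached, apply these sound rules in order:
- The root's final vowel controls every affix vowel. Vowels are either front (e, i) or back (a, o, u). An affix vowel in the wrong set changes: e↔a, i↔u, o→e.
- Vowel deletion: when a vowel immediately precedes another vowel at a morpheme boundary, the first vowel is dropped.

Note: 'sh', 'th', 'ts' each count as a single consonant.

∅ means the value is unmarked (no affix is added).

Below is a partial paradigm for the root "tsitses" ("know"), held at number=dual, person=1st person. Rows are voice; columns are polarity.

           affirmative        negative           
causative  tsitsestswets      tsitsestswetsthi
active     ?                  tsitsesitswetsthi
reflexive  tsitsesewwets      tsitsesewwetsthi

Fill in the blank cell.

Attach voice active -uts → tsitsesuts.
Attach number dual -wa → tsitsesutswa.
Attach person 1st person -ets → tsitsesutswaets.
polarity = affirmative: zero marking, form stays tsitsesutswaets.
Apply vowel harmony: tsitsesutswaets → tsitsesitsweets.
Apply vowel deletion: tsitsesitsweets → tsitsesitswets.

tsitsesitswets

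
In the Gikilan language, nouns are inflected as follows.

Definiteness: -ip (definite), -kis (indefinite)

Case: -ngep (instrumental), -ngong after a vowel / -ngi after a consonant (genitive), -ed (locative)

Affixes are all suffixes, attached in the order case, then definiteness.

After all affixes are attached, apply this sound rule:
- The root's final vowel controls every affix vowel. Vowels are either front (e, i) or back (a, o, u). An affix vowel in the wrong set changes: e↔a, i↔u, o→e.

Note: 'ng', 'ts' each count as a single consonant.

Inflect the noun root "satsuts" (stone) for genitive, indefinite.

satsutsngukus

Attach case genitive -ngi (after consonant 'ts') → satsutsngi.
Attach definiteness indefinite -kis → satsutsngikis.
Apply vowel harmony: satsutsngikis → satsutsngukus.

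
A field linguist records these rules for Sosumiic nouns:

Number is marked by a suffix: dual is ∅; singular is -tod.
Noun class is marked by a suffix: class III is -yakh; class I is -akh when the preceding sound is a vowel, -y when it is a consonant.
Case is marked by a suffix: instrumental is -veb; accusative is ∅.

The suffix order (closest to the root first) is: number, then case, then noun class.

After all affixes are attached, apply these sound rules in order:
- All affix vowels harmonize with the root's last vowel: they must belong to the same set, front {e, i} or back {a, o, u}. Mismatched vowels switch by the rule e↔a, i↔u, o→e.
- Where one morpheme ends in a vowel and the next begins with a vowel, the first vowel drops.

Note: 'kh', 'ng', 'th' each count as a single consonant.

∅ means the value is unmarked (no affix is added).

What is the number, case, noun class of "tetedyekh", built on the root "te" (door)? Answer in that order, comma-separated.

Segment: te-tod-yakh.
number: -tod → singular.
case: ∅ → accusative.
noun class: -yakh → class III.

singular, accusative, class III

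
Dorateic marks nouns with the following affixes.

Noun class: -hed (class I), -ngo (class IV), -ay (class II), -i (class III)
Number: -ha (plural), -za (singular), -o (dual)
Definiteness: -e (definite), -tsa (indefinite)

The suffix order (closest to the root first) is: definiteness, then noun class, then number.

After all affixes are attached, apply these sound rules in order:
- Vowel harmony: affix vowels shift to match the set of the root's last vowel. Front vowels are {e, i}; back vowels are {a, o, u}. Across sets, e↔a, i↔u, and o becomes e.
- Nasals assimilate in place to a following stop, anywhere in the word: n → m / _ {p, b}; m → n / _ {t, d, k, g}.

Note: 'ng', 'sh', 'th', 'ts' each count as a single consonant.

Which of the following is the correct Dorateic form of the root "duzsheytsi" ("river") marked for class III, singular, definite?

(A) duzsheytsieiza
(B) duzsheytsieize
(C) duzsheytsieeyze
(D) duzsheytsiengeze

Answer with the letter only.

B

Attach definiteness definite -e → duzsheytsie.
Attach noun class class III -i → duzsheytsiei.
Attach number singular -za → duzsheytsieiza.
Apply vowel harmony: duzsheytsieiza → duzsheytsieize.
Nasal assimilation: no change.
So the correct form is duzsheytsieize, option (B).
(D) duzsheytsiengeze is wrong: it uses class IV instead of class III for noun class.
(A) duzsheytsieiza is wrong: it fails to apply the sound rule(s).
(C) duzsheytsieeyze is wrong: it uses class II instead of class III for noun class.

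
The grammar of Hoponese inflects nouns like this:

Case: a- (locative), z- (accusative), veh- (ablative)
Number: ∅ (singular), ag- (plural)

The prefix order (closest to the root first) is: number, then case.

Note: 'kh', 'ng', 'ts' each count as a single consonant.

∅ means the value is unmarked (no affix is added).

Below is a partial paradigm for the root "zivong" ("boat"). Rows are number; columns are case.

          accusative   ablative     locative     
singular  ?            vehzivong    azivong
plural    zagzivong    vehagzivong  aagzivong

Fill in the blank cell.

number = singular: zero marking, form stays zivong.
Attach case accusative z- → zzivong.

zzivong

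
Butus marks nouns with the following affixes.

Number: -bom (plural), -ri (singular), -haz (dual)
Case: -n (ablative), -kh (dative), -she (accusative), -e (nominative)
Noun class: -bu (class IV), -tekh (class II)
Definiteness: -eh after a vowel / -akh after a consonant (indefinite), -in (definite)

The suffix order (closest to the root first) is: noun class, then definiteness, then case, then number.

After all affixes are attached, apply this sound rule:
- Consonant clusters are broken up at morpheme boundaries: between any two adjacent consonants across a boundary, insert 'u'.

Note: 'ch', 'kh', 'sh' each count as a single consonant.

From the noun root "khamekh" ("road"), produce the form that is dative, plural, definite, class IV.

Attach noun class class IV -bu → khamekhbu.
Attach definiteness definite -in → khamekhbuin.
Attach case dative -kh → khamekhbuinkh.
Attach number plural -bom → khamekhbuinkhbom.
Apply epenthesis: khamekhbuinkhbom → khamekhubuinukhubom.

khamekhubuinukhubom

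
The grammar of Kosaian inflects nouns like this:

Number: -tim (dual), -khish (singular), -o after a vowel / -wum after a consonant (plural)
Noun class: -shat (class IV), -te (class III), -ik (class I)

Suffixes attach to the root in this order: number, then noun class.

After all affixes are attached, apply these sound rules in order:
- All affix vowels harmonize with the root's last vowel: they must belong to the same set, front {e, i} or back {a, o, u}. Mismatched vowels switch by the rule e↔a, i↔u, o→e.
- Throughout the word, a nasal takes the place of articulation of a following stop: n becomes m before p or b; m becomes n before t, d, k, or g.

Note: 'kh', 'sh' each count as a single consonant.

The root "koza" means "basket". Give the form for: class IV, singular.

Attach number singular -khish → kozakhish.
Attach noun class class IV -shat → kozakhishshat.
Apply vowel harmony: kozakhishshat → kozakhushshat.
Nasal assimilation: no change.

kozakhushshat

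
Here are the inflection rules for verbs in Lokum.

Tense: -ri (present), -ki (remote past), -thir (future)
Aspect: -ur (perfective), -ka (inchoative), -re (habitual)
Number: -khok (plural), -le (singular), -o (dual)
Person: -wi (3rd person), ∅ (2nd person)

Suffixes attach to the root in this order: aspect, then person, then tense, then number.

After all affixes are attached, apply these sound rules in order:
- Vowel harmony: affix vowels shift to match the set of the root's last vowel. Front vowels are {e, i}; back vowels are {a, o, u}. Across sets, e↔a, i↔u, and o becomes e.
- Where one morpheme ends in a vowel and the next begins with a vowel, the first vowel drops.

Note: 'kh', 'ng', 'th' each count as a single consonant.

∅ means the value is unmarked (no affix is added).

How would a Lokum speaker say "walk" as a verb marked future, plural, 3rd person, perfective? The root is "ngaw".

ngawurwuthurkhok

Attach aspect perfective -ur → ngawur.
Attach person 3rd person -wi → ngawurwi.
Attach tense future -thir → ngawurwithir.
Attach number plural -khok → ngawurwithirkhok.
Apply vowel harmony: ngawurwithirkhok → ngawurwuthurkhok.
Vowel deletion: no change.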